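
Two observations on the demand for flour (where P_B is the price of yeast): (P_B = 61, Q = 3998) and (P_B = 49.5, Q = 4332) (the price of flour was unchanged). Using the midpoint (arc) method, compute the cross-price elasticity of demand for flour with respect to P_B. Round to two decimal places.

ΔQ_A = 4332 − 3998 = 334; ΔP_B = 49.5 − 61 = -11.5.
Midpoints: Q̄_A = 4165.0, P̄_B = 55.25.
ε = (ΔQ_A/Q̄_A)/(ΔP_B/P̄_B) = (334/4165.0)/(-11.5/55.25) ≈ -0.39.

-0.39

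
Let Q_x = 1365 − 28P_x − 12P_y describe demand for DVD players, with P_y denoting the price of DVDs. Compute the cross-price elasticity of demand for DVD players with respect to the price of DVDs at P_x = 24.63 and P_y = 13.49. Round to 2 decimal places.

-0.32

At P_x = 24.63 and P_y = 13.49: Q_x = 513.48.
∂Q_x/∂P_y = -12.
ε = (∂Q_x/∂P_y)(P_y/Q_x) = -12 × (13.49/513.48) ≈ -0.32.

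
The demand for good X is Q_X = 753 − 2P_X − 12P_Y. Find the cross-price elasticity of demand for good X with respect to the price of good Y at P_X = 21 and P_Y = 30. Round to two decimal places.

At P_X = 21 and P_Y = 30: Q_X = 351.
∂Q_X/∂P_Y = -12.
ε = (∂Q_X/∂P_Y)(P_Y/Q_X) = -12 × (30/351) ≈ -1.03.
Since ε < 0, good X and good Y are complements.

-1.03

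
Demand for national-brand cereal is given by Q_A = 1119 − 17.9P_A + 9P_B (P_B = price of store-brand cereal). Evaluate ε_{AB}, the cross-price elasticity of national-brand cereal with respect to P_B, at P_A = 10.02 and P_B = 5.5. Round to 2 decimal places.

At P_A = 10.02 and P_B = 5.5: Q_A = 989.142.
∂Q_A/∂P_B = 9.
ε = (∂Q_A/∂P_B)(P_B/Q_A) = 9 × (5.5/989.142) ≈ 0.05.
Since ε > 0, national-brand cereal and store-brand cereal are substitutes.

0.05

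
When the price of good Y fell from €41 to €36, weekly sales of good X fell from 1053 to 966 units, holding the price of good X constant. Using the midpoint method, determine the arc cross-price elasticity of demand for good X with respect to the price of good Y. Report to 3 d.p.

0.664

ΔQ_X = 966 − 1053 = -87; ΔP_Y = 36 − 41 = -5.
Midpoints: Q̄_X = 1009.5, P̄_Y = 38.50.
ε = (ΔQ_X/Q̄_X)/(ΔP_Y/P̄_Y) = (-87/1009.5)/(-5/38.50) ≈ 0.664.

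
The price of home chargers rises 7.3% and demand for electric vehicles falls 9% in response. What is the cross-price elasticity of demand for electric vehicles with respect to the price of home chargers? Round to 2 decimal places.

-1.23

ε = (%ΔQ of electric vehicles) / (%ΔP of home chargers) = (-9%) / (7.3%) ≈ -1.23.
Negative cross-price elasticity: complements.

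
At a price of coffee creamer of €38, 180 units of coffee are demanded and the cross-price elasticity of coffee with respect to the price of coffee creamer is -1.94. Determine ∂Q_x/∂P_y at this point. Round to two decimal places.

ε = (∂Q_x/∂P_y)·(P_y/Q_x) ⇒ ∂Q_x/∂P_y = ε·Q_x/P_y = -1.94 × 180/38 ≈ -9.19.

-9.19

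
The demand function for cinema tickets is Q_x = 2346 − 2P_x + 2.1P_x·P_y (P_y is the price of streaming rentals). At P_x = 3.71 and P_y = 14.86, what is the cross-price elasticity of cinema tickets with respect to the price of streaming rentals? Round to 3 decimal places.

0.047

At P_x = 3.71 and P_y = 14.86: Q_x = 2454.354.
∂Q_x/∂P_y = 2.1P_x = 2.1(3.71) = 7.7910.
ε = (∂Q_x/∂P_y)(P_y/Q_x) = 7.7910 × (14.86/2454.354) ≈ 0.047.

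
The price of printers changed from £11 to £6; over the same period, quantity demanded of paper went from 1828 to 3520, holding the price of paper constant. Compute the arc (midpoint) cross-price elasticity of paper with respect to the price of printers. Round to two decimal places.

-1.08

ΔQ_A = 3520 − 1828 = 1692; ΔP_B = 6 − 11 = -5.
Midpoints: Q̄_A = 2674.0, P̄_B = 8.50.
ε = (ΔQ_A/Q̄_A)/(ΔP_B/P̄_B) = (1692/2674.0)/(-5/8.50) ≈ -1.08.
ε < 0: paper and printers are complements.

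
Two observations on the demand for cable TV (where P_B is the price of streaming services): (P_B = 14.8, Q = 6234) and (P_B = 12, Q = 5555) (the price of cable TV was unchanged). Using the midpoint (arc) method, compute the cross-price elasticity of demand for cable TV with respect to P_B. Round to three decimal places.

ΔQ_A = 5555 − 6234 = -679; ΔP_B = 12 − 14.8 = -2.8.
Midpoints: Q̄_A = 5894.5, P̄_B = 13.40.
ε = (ΔQ_A/Q̄_A)/(ΔP_B/P̄_B) = (-679/5894.5)/(-2.8/13.40) ≈ 0.551.

0.551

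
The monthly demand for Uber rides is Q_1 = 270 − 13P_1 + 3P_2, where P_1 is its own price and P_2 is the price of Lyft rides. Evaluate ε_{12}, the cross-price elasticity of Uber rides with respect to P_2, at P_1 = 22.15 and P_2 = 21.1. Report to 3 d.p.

1.396

At P_1 = 22.15 and P_2 = 21.1: Q_1 = 45.35.
∂Q_1/∂P_2 = 3.
ε = (∂Q_1/∂P_2)(P_2/Q_1) = 3 × (21.1/45.35) ≈ 1.396.
Since ε > 0, Uber rides and Lyft rides are substitutes.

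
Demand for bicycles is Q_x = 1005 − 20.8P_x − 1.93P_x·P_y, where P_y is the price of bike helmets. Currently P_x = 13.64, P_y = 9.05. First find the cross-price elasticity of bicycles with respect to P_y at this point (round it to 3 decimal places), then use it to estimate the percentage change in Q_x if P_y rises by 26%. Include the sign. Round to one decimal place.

-12.8%

At P_x = 13.64, P_y = 9.05: Q_x = 483.045.
∂Q_x/∂P_y = -1.93P_x = -26.3252.
ε = (∂Q_x/∂P_y)(P_y/Q_x) = -26.3252 × 9.05/483.045 ≈ -0.493.
%ΔQ_x ≈ ε × %ΔP_y = -0.493 × (26%) = -12.8%.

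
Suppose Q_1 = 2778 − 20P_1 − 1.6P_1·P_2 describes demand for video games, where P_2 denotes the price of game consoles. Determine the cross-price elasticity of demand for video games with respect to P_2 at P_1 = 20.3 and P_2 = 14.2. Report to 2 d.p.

At P_1 = 20.3 and P_2 = 14.2: Q_1 = 1910.784.
∂Q_1/∂P_2 = -1.6P_1 = -1.6(20.3) = -32.4800.
ε = (∂Q_1/∂P_2)(P_2/Q_1) = -32.4800 × (14.2/1910.784) ≈ -0.24.
ε < 0: complements.

-0.24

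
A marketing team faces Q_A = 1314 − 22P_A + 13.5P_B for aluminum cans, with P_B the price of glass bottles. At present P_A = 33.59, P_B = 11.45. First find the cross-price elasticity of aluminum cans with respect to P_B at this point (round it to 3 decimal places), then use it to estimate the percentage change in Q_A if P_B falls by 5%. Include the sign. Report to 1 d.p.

-1.1%

At P_A = 33.59, P_B = 11.45: Q_A = 729.595.
∂Q_A/∂P_B = 13.5.
ε = (∂Q_A/∂P_B)(P_B/Q_A) = 13.5000 × 11.45/729.595 ≈ 0.212.
%ΔQ_A ≈ ε × %ΔP_B = 0.212 × (-5%) = -1.1%.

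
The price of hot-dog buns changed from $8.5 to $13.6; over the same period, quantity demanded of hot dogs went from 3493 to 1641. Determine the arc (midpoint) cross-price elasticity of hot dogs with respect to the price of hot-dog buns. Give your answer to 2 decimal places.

-1.56

ΔQ_A = 1641 − 3493 = -1852; ΔP_B = 13.6 − 8.5 = 5.1.
Midpoints: Q̄_A = 2567.0, P̄_B = 11.05.
ε = (ΔQ_A/Q̄_A)/(ΔP_B/P̄_B) = (-1852/2567.0)/(5.1/11.05) ≈ -1.56.
ε < 0: hot dogs and hot-dog buns are complements.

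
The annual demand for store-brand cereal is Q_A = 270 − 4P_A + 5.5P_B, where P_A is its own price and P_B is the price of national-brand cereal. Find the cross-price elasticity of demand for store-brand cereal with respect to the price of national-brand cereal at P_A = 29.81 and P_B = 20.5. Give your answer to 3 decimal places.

0.428

At P_A = 29.81 and P_B = 20.5: Q_A = 263.51.
∂Q_A/∂P_B = 5.5.
ε = (∂Q_A/∂P_B)(P_B/Q_A) = 5.5 × (20.5/263.51) ≈ 0.428.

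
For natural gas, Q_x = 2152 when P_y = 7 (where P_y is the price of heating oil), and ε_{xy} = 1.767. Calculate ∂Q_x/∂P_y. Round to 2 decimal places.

543.23

ε = (∂Q_x/∂P_y)·(P_y/Q_x) ⇒ ∂Q_x/∂P_y = ε·Q_x/P_y = 1.767 × 2152/7 ≈ 543.23.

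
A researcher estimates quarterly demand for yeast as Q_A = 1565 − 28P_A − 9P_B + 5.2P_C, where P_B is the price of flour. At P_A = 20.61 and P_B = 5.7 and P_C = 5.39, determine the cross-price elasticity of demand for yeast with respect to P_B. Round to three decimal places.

At P_A = 20.61 and P_B = 5.7 and P_C = 5.39: Q_A = 964.648.
∂Q_A/∂P_B = -9.
ε = (∂Q_A/∂P_B)(P_B/Q_A) = -9 × (5.7/964.648) ≈ -0.053.
Since ε < 0, yeast and flour are complements.

-0.053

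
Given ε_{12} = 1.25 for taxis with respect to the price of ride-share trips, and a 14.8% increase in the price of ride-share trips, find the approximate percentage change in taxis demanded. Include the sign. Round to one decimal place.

18.5%

%ΔQ ≈ ε × %ΔP of ride-share trips = 1.25 × (14.8%) = 18.5%.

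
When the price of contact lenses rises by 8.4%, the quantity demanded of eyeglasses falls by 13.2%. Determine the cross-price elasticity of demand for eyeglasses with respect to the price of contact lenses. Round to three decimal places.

ε = (%ΔQ of eyeglasses) / (%ΔP of contact lenses) = (-13.2%) / (8.4%) ≈ -1.571.

-1.571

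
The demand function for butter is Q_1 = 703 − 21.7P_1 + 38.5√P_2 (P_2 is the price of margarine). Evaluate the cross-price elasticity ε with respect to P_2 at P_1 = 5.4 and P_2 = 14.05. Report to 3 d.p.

At P_1 = 5.4 and P_2 = 14.05: Q_1 = 730.131.
∂Q_1/∂P_2 = 38.5/(2√P_2) = 38.5/(2√14.05) = 5.1356.
ε = (∂Q_1/∂P_2)(P_2/Q_1) = 5.1356 × (14.05/730.131) ≈ 0.099.
ε > 0: substitutes.

0.099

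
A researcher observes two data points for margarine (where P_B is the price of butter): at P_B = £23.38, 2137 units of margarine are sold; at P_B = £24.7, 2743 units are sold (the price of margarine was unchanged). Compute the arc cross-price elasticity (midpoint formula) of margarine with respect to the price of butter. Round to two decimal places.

4.52

ΔQ_A = 2743 − 2137 = 606; ΔP_B = 24.7 − 23.38 = 1.32.
Midpoints: Q̄_A = 2440.0, P̄_B = 24.04.
ε = (ΔQ_A/Q̄_A)/(ΔP_B/P̄_B) = (606/2440.0)/(1.32/24.04) ≈ 4.52.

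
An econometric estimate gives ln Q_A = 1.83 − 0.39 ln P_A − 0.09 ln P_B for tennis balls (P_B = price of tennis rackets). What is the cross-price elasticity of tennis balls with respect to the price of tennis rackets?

-0.09

In a log-linear (constant-elasticity) demand function, the coefficient on ln P_B is the cross-price elasticity.
ε = -0.09. Negative, so tennis balls and tennis rackets are complements.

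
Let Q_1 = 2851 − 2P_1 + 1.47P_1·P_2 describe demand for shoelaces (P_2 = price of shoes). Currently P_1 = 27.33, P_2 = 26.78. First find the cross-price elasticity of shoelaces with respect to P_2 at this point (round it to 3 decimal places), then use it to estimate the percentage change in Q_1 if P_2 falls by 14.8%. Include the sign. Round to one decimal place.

At P_1 = 27.33, P_2 = 26.78: Q_1 = 3872.229.
∂Q_1/∂P_2 = 1.47P_1 = 40.1751.
ε = (∂Q_1/∂P_2)(P_2/Q_1) = 40.1751 × 26.78/3872.229 ≈ 0.278.
%ΔQ_1 ≈ ε × %ΔP_2 = 0.278 × (-14.8%) = -4.1%.

-4.1%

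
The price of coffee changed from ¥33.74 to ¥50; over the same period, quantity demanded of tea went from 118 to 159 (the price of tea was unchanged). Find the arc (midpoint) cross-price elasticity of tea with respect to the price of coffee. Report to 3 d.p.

ΔQ_A = 159 − 118 = 41; ΔP_B = 50 − 33.74 = 16.26.
Midpoints: Q̄_A = 138.5, P̄_B = 41.87.
ε = (ΔQ_A/Q̄_A)/(ΔP_B/P̄_B) = (41/138.5)/(16.26/41.87) ≈ 0.762.

0.762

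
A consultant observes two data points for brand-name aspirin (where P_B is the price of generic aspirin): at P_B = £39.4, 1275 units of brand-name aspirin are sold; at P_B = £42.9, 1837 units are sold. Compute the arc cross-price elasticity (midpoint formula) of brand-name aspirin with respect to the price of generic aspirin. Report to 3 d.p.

4.246

ΔQ_A = 1837 − 1275 = 562; ΔP_B = 42.9 − 39.4 = 3.5.
Midpoints: Q̄_A = 1556.0, P̄_B = 41.15.
ε = (ΔQ_A/Q̄_A)/(ΔP_B/P̄_B) = (562/1556.0)/(3.5/41.15) ≈ 4.246.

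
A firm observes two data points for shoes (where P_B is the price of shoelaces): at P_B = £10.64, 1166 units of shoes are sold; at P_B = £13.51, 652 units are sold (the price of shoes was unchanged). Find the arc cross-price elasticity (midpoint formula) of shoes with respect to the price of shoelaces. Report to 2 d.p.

ΔQ_A = 652 − 1166 = -514; ΔP_B = 13.51 − 10.64 = 2.87.
Midpoints: Q̄_A = 909.0, P̄_B = 12.07.
ε = (ΔQ_A/Q̄_A)/(ΔP_B/P̄_B) = (-514/909.0)/(2.87/12.07) ≈ -2.38.
ε < 0: shoes and shoelaces are complements.

-2.38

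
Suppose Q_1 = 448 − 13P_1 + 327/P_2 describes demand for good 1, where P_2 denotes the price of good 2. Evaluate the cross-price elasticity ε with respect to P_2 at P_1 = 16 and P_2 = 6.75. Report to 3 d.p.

-0.168

At P_1 = 16 and P_2 = 6.75: Q_1 = 288.444.
∂Q_1/∂P_2 = −327/P_2² = -7.1770.
ε = (∂Q_1/∂P_2)(P_2/Q_1) = -7.1770 × (6.75/288.444) ≈ -0.168.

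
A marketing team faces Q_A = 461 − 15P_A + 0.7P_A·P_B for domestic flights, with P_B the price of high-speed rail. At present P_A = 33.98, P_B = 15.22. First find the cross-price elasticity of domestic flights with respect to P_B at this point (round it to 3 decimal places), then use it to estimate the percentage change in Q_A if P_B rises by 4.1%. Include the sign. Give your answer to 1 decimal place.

At P_A = 33.98, P_B = 15.22: Q_A = 313.323.
∂Q_A/∂P_B = 0.7P_A = 23.7860.
ε = (∂Q_A/∂P_B)(P_B/Q_A) = 23.7860 × 15.22/313.323 ≈ 1.155.
%ΔQ_A ≈ ε × %ΔP_B = 1.155 × (4.1%) = 4.7%.

4.7%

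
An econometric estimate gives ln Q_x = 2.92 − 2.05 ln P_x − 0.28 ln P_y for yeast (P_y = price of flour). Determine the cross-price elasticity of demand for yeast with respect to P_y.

In a log-linear (constant-elasticity) demand function, the coefficient on ln P_y is the cross-price elasticity.
ε = -0.28. Negative, so yeast and flour are complements.

-0.28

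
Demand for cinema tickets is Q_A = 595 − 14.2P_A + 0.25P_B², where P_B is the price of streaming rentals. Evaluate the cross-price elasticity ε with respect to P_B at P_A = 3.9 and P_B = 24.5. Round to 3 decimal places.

0.435

At P_A = 3.9 and P_B = 24.5: Q_A = 689.683.
∂Q_A/∂P_B = 0.5P_B = 0.5(24.5) = 12.2500.
ε = (∂Q_A/∂P_B)(P_B/Q_A) = 12.2500 × (24.5/689.683) ≈ 0.435.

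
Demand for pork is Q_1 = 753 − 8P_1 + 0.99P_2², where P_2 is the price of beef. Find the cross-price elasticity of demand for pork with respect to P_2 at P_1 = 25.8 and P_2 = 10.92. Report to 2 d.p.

0.36

At P_1 = 25.8 and P_2 = 10.92: Q_1 = 664.654.
∂Q_1/∂P_2 = 1.98P_2 = 1.98(10.92) = 21.6216.
ε = (∂Q_1/∂P_2)(P_2/Q_1) = 21.6216 × (10.92/664.654) ≈ 0.36.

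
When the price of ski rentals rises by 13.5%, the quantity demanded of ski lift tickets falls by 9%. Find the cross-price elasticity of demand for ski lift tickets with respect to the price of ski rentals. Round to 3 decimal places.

ε = (%ΔQ of ski lift tickets) / (%ΔP of ski rentals) = (-9%) / (13.5%) ≈ -0.667.
Negative cross-price elasticity: complements.

-0.667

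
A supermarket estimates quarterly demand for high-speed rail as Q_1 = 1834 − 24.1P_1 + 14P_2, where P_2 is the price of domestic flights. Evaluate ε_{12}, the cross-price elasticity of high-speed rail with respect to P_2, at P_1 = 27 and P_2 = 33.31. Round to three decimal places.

At P_1 = 27 and P_2 = 33.31: Q_1 = 1649.64.
∂Q_1/∂P_2 = 14.
ε = (∂Q_1/∂P_2)(P_2/Q_1) = 14 × (33.31/1649.64) ≈ 0.283.
Since ε > 0, high-speed rail and domestic flights are substitutes.

0.283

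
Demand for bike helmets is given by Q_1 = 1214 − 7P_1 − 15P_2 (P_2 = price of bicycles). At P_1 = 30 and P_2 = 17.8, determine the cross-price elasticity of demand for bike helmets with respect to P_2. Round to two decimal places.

-0.36

At P_1 = 30 and P_2 = 17.8: Q_1 = 737.
∂Q_1/∂P_2 = -15.
ε = (∂Q_1/∂P_2)(P_2/Q_1) = -15 × (17.8/737) ≈ -0.36.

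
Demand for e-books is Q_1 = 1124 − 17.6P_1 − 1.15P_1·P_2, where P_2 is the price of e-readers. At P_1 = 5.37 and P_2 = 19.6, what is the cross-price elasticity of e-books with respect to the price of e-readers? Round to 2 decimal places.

-0.13

At P_1 = 5.37 and P_2 = 19.6: Q_1 = 908.448.
∂Q_1/∂P_2 = -1.15P_1 = -1.15(5.37) = -6.1755.
ε = (∂Q_1/∂P_2)(P_2/Q_1) = -6.1755 × (19.6/908.448) ≈ -0.13.
ε < 0: complements.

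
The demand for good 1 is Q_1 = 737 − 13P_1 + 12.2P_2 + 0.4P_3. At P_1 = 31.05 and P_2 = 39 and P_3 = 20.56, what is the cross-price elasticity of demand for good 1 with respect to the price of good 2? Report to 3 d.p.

0.582

At P_1 = 31.05 and P_2 = 39 and P_3 = 20.56: Q_1 = 817.374.
∂Q_1/∂P_2 = 12.2.
ε = (∂Q_1/∂P_2)(P_2/Q_1) = 12.2 × (39/817.374) ≈ 0.582.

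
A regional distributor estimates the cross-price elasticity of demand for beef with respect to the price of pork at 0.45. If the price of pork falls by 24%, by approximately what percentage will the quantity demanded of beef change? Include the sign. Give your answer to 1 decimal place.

%ΔQ ≈ ε × %ΔP of pork = 0.45 × (-24%) = -10.8%.

-10.8%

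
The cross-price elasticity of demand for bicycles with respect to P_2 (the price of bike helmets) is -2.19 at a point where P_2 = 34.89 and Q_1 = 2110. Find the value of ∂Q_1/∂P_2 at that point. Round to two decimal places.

ε = (∂Q_1/∂P_2)·(P_2/Q_1) ⇒ ∂Q_1/∂P_2 = ε·Q_1/P_2 = -2.19 × 2110/34.89 ≈ -132.44.

-132.44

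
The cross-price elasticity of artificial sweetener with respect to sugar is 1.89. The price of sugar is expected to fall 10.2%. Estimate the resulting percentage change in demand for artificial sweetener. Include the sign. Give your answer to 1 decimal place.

%ΔQ ≈ ε × %ΔP of sugar = 1.89 × (-10.2%) = -19.3%.
Demand for artificial sweetener falls by about 19.3%.

-19.3%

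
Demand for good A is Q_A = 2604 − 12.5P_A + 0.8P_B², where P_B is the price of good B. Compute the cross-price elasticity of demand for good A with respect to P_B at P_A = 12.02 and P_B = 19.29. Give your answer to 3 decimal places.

0.216

At P_A = 12.02 and P_B = 19.29: Q_A = 2751.433.
∂Q_A/∂P_B = 1.6P_B = 1.6(19.29) = 30.8640.
ε = (∂Q_A/∂P_B)(P_B/Q_A) = 30.8640 × (19.29/2751.433) ≈ 0.216.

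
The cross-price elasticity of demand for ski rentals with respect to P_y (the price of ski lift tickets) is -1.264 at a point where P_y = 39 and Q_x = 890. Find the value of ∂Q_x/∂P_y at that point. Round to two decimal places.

ε = (∂Q_x/∂P_y)·(P_y/Q_x) ⇒ ∂Q_x/∂P_y = ε·Q_x/P_y = -1.264 × 890/39 ≈ -28.85.

-28.85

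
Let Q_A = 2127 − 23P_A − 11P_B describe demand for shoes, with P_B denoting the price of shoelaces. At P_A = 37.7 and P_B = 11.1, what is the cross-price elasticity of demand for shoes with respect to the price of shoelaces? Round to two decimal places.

-0.11

At P_A = 37.7 and P_B = 11.1: Q_A = 1137.8.
∂Q_A/∂P_B = -11.
ε = (∂Q_A/∂P_B)(P_B/Q_A) = -11 × (11.1/1137.8) ≈ -0.11.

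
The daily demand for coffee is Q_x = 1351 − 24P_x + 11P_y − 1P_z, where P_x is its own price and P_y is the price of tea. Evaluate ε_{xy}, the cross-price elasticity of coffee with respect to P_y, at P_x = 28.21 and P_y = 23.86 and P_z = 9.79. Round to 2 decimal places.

0.28

At P_x = 28.21 and P_y = 23.86 and P_z = 9.79: Q_x = 926.63.
∂Q_x/∂P_y = 11.
ε = (∂Q_x/∂P_y)(P_y/Q_x) = 11 × (23.86/926.63) ≈ 0.28.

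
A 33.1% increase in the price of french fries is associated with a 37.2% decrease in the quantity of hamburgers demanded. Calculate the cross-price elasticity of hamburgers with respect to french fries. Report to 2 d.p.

-1.12

ε = (%ΔQ of hamburgers) / (%ΔP of french fries) = (-37.2%) / (33.1%) ≈ -1.12.
Negative cross-price elasticity: complements.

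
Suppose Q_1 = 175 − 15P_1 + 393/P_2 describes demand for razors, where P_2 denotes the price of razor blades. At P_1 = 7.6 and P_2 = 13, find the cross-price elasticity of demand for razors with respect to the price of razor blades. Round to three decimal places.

-0.331

At P_1 = 7.6 and P_2 = 13: Q_1 = 91.231.
∂Q_1/∂P_2 = −393/P_2² = -2.3254.
ε = (∂Q_1/∂P_2)(P_2/Q_1) = -2.3254 × (13/91.231) ≈ -0.331.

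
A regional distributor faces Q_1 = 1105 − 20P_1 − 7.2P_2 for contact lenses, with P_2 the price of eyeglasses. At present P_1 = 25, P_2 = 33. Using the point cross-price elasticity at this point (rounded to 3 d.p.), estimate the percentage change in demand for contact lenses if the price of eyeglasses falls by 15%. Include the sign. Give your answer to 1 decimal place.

9.7%

At P_1 = 25, P_2 = 33: Q_1 = 367.4.
∂Q_1/∂P_2 = -7.2.
ε = (∂Q_1/∂P_2)(P_2/Q_1) = -7.2000 × 33/367.4 ≈ -0.647.
%ΔQ_1 ≈ ε × %ΔP_2 = -0.647 × (-15%) = 9.7%.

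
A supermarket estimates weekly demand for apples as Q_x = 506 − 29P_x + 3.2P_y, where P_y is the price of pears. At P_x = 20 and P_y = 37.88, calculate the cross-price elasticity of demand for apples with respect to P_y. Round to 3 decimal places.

2.567

At P_x = 20 and P_y = 37.88: Q_x = 47.216.
∂Q_x/∂P_y = 3.2.
ε = (∂Q_x/∂P_y)(P_y/Q_x) = 3.2 × (37.88/47.216) ≈ 2.567.
Since ε > 0, apples and pears are substitutes.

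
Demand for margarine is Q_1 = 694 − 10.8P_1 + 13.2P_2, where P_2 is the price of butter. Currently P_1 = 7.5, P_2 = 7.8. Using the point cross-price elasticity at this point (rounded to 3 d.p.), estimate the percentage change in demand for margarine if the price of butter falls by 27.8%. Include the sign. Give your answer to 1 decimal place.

At P_1 = 7.5, P_2 = 7.8: Q_1 = 715.96.
∂Q_1/∂P_2 = 13.2.
ε = (∂Q_1/∂P_2)(P_2/Q_1) = 13.2000 × 7.8/715.96 ≈ 0.144.
%ΔQ_1 ≈ ε × %ΔP_2 = 0.144 × (-27.8%) = -4.0%.

-4.0%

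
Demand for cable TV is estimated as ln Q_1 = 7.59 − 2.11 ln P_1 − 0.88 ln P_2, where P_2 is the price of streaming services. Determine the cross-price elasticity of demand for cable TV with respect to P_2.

In a log-linear (constant-elasticity) demand function, the coefficient on ln P_2 is the cross-price elasticity.
ε = -0.88. Negative, so cable TV and streaming services are complements.

-0.88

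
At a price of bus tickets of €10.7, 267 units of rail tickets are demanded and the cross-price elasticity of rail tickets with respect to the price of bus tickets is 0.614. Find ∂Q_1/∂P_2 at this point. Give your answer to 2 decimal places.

ε = (∂Q_1/∂P_2)·(P_2/Q_1) ⇒ ∂Q_1/∂P_2 = ε·Q_1/P_2 = 0.614 × 267/10.7 ≈ 15.32.

15.32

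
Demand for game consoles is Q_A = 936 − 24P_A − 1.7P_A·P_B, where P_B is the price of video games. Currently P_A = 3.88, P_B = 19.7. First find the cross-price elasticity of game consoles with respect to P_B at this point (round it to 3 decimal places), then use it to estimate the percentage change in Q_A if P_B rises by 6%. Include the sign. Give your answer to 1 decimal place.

At P_A = 3.88, P_B = 19.7: Q_A = 712.939.
∂Q_A/∂P_B = -1.7P_A = -6.5960.
ε = (∂Q_A/∂P_B)(P_B/Q_A) = -6.5960 × 19.7/712.939 ≈ -0.182.
%ΔQ_A ≈ ε × %ΔP_B = -0.182 × (6%) = -1.1%.

-1.1%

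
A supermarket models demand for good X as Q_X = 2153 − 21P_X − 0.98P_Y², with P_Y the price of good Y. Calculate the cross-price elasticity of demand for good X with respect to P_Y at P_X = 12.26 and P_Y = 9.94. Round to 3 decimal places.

-0.108

At P_X = 12.26 and P_Y = 9.94: Q_X = 1798.712.
∂Q_X/∂P_Y = -1.96P_Y = -1.96(9.94) = -19.4824.
ε = (∂Q_X/∂P_Y)(P_Y/Q_X) = -19.4824 × (9.94/1798.712) ≈ -0.108.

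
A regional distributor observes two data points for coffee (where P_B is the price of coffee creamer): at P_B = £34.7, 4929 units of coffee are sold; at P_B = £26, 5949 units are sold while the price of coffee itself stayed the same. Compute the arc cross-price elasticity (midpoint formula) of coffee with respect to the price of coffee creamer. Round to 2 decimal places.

ΔQ_A = 5949 − 4929 = 1020; ΔP_B = 26 − 34.7 = -8.7.
Midpoints: Q̄_A = 5439.0, P̄_B = 30.35.
ε = (ΔQ_A/Q̄_A)/(ΔP_B/P̄_B) = (1020/5439.0)/(-8.7/30.35) ≈ -0.65.
ε < 0: coffee and coffee creamer are complements.

-0.65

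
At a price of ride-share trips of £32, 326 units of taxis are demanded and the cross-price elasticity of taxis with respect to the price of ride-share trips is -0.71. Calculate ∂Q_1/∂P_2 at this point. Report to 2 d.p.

-7.23

ε = (∂Q_1/∂P_2)·(P_2/Q_1) ⇒ ∂Q_1/∂P_2 = ε·Q_1/P_2 = -0.71 × 326/32 ≈ -7.23.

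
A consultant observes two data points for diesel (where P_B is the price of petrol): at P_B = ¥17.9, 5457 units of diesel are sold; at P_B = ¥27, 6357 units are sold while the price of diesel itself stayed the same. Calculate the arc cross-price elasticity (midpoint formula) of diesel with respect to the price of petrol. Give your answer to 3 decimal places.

ΔQ_A = 6357 − 5457 = 900; ΔP_B = 27 − 17.9 = 9.1.
Midpoints: Q̄_A = 5907.0, P̄_B = 22.45.
ε = (ΔQ_A/Q̄_A)/(ΔP_B/P̄_B) = (900/5907.0)/(9.1/22.45) ≈ 0.376.
ε > 0: diesel and petrol are substitutes.

0.376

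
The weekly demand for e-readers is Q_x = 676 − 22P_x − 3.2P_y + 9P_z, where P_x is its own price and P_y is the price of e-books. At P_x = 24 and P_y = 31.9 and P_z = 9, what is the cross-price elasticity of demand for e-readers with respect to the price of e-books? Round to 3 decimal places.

At P_x = 24 and P_y = 31.9 and P_z = 9: Q_x = 126.92.
∂Q_x/∂P_y = -3.2.
ε = (∂Q_x/∂P_y)(P_y/Q_x) = -3.2 × (31.9/126.92) ≈ -0.804.

-0.804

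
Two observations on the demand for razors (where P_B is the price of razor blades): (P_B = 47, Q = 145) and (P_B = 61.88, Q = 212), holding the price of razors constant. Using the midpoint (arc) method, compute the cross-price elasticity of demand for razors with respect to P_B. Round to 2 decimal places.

1.37

ΔQ_A = 212 − 145 = 67; ΔP_B = 61.88 − 47 = 14.88.
Midpoints: Q̄_A = 178.5, P̄_B = 54.44.
ε = (ΔQ_A/Q̄_A)/(ΔP_B/P̄_B) = (67/178.5)/(14.88/54.44) ≈ 1.37.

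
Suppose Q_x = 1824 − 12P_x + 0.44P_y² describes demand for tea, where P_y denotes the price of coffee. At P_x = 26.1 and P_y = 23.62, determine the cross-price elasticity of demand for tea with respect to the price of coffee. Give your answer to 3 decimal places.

At P_x = 26.1 and P_y = 23.62: Q_x = 1756.278.
∂Q_x/∂P_y = 0.88P_y = 0.88(23.62) = 20.7856.
ε = (∂Q_x/∂P_y)(P_y/Q_x) = 20.7856 × (23.62/1756.278) ≈ 0.280.

0.280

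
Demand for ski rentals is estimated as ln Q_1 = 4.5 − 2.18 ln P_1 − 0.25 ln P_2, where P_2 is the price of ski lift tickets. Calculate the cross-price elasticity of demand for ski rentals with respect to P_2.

-0.25

In a log-linear (constant-elasticity) demand function, the coefficient on ln P_2 is the cross-price elasticity.
ε = -0.25. Negative, so ski rentals and ski lift tickets are complements.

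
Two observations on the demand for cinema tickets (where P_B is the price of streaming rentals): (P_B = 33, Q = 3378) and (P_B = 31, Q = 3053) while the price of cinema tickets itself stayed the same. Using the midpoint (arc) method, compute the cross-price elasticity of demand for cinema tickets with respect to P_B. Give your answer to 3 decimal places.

ΔQ_A = 3053 − 3378 = -325; ΔP_B = 31 − 33 = -2.
Midpoints: Q̄_A = 3215.5, P̄_B = 32.00.
ε = (ΔQ_A/Q̄_A)/(ΔP_B/P̄_B) = (-325/3215.5)/(-2/32.00) ≈ 1.617.

1.617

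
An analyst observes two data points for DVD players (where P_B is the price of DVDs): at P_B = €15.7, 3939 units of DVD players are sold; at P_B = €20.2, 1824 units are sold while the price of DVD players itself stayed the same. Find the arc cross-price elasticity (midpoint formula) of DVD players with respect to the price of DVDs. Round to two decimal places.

-2.93

ΔQ_A = 1824 − 3939 = -2115; ΔP_B = 20.2 − 15.7 = 4.5.
Midpoints: Q̄_A = 2881.5, P̄_B = 17.95.
ε = (ΔQ_A/Q̄_A)/(ΔP_B/P̄_B) = (-2115/2881.5)/(4.5/17.95) ≈ -2.93.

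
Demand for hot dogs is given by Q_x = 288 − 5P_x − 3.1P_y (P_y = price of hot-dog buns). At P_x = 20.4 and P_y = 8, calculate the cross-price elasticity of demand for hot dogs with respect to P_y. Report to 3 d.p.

-0.154

At P_x = 20.4 and P_y = 8: Q_x = 161.2.
∂Q_x/∂P_y = -3.1.
ε = (∂Q_x/∂P_y)(P_y/Q_x) = -3.1 × (8/161.2) ≈ -0.154.
Since ε < 0, hot dogs and hot-dog buns are complements.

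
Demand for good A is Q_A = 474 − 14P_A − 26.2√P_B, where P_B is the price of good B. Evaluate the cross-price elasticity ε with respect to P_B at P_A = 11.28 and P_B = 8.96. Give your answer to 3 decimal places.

-0.165

At P_A = 11.28 and P_B = 8.96: Q_A = 237.655.
∂Q_A/∂P_B = -26.2/(2√P_B) = -26.2/(2√8.96) = -4.3764.
ε = (∂Q_A/∂P_B)(P_B/Q_A) = -4.3764 × (8.96/237.655) ≈ -0.165.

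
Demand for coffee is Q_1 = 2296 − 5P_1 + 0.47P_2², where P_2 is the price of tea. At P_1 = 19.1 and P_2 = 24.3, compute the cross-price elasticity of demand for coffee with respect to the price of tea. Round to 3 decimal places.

0.224

At P_1 = 19.1 and P_2 = 24.3: Q_1 = 2478.030.
∂Q_1/∂P_2 = 0.94P_2 = 0.94(24.3) = 22.8420.
ε = (∂Q_1/∂P_2)(P_2/Q_1) = 22.8420 × (24.3/2478.030) ≈ 0.224.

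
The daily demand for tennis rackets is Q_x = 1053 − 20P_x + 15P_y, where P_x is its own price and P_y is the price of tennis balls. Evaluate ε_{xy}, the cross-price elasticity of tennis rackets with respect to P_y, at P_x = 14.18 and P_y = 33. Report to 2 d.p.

At P_x = 14.18 and P_y = 33: Q_x = 1264.4.
∂Q_x/∂P_y = 15.
ε = (∂Q_x/∂P_y)(P_y/Q_x) = 15 × (33/1264.4) ≈ 0.39.
Since ε > 0, tennis rackets and tennis balls are substitutes.

0.39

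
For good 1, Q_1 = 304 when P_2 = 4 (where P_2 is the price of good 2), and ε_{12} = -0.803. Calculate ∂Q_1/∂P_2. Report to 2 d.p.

-61.03

ε = (∂Q_1/∂P_2)·(P_2/Q_1) ⇒ ∂Q_1/∂P_2 = ε·Q_1/P_2 = -0.803 × 304/4 ≈ -61.03.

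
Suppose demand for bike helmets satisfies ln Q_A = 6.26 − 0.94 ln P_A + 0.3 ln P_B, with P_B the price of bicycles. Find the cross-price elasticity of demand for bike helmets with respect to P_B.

0.30

In a log-linear (constant-elasticity) demand function, the coefficient on ln P_B is the cross-price elasticity.
ε = 0.30. Positive, so bike helmets and bicycles are substitutes.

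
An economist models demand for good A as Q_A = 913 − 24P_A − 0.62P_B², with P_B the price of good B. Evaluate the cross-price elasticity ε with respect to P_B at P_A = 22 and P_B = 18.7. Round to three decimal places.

At P_A = 22 and P_B = 18.7: Q_A = 168.192.
∂Q_A/∂P_B = -1.24P_B = -1.24(18.7) = -23.1880.
ε = (∂Q_A/∂P_B)(P_B/Q_A) = -23.1880 × (18.7/168.192) ≈ -2.578.

-2.578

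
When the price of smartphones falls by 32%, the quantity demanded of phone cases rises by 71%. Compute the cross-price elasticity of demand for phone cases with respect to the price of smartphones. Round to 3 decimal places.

ε = (%ΔQ of phone cases) / (%ΔP of smartphones) = (71%) / (-32%) ≈ -2.219.
Negative cross-price elasticity: complements.

-2.219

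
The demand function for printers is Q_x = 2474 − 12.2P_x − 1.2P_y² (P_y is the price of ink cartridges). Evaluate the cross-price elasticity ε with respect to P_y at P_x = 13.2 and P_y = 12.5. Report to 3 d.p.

At P_x = 13.2 and P_y = 12.5: Q_x = 2125.46.
∂Q_x/∂P_y = -2.4P_y = -2.4(12.5) = -30.0000.
ε = (∂Q_x/∂P_y)(P_y/Q_x) = -30.0000 × (12.5/2125.46) ≈ -0.176.

-0.176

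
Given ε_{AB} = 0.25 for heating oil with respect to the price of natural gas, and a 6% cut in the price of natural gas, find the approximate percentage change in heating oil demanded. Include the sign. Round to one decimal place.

-1.5%

%ΔQ ≈ ε × %ΔP of natural gas = 0.25 × (-6%) = -1.5%.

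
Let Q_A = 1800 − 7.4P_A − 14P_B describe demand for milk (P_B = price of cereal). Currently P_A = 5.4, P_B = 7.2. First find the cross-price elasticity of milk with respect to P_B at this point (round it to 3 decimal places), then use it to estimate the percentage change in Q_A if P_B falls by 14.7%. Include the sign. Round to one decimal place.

0.9%

At P_A = 5.4, P_B = 7.2: Q_A = 1659.24.
∂Q_A/∂P_B = -14.
ε = (∂Q_A/∂P_B)(P_B/Q_A) = -14.0000 × 7.2/1659.24 ≈ -0.061.
%ΔQ_A ≈ ε × %ΔP_B = -0.061 × (-14.7%) = 0.9%.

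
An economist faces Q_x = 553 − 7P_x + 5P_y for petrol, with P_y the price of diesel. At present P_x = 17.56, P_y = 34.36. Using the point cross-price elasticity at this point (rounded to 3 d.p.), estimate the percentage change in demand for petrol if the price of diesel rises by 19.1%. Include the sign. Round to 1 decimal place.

5.4%

At P_x = 17.56, P_y = 34.36: Q_x = 601.88.
∂Q_x/∂P_y = 5.
ε = (∂Q_x/∂P_y)(P_y/Q_x) = 5.0000 × 34.36/601.88 ≈ 0.285.
%ΔQ_x ≈ ε × %ΔP_y = 0.285 × (19.1%) = 5.4%.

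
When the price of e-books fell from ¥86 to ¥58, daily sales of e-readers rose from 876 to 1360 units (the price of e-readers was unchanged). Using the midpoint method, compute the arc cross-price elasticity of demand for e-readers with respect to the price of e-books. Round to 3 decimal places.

ΔQ_A = 1360 − 876 = 484; ΔP_B = 58 − 86 = -28.
Midpoints: Q̄_A = 1118.0, P̄_B = 72.00.
ε = (ΔQ_A/Q̄_A)/(ΔP_B/P̄_B) = (484/1118.0)/(-28/72.00) ≈ -1.113.

-1.113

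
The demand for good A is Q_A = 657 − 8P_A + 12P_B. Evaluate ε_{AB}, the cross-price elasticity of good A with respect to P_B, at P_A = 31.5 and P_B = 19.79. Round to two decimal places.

At P_A = 31.5 and P_B = 19.79: Q_A = 642.48.
∂Q_A/∂P_B = 12.
ε = (∂Q_A/∂P_B)(P_B/Q_A) = 12 × (19.79/642.48) ≈ 0.37.
Since ε > 0, good A and good B are substitutes.

0.37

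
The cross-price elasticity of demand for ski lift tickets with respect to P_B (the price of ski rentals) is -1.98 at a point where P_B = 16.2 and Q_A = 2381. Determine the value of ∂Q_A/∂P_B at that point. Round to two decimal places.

-291.01

ε = (∂Q_A/∂P_B)·(P_B/Q_A) ⇒ ∂Q_A/∂P_B = ε·Q_A/P_B = -1.98 × 2381/16.2 ≈ -291.01.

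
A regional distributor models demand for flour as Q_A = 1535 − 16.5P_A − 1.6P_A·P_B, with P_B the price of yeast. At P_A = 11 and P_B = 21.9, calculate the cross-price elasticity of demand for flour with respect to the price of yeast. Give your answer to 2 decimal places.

-0.40

At P_A = 11 and P_B = 21.9: Q_A = 968.06.
∂Q_A/∂P_B = -1.6P_A = -1.6(11) = -17.6000.
ε = (∂Q_A/∂P_B)(P_B/Q_A) = -17.6000 × (21.9/968.06) ≈ -0.40.
ε < 0: complements.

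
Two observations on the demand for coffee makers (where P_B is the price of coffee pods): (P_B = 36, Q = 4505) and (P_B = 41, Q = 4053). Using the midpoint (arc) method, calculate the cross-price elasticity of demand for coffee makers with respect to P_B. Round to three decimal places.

-0.813

ΔQ_A = 4053 − 4505 = -452; ΔP_B = 41 − 36 = 5.
Midpoints: Q̄_A = 4279.0, P̄_B = 38.50.
ε = (ΔQ_A/Q̄_A)/(ΔP_B/P̄_B) = (-452/4279.0)/(5/38.50) ≈ -0.813.
ε < 0: coffee makers and coffee pods are complements.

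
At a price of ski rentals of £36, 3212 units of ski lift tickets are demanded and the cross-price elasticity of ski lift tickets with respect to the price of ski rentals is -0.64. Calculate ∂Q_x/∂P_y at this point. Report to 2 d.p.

ε = (∂Q_x/∂P_y)·(P_y/Q_x) ⇒ ∂Q_x/∂P_y = ε·Q_x/P_y = -0.64 × 3212/36 ≈ -57.10.

-57.10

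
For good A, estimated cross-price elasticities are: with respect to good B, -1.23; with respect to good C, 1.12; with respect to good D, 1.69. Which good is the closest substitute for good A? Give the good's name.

good D

Substitutes have ε > 0. Among the positive values, 1.69 (good D) is largest.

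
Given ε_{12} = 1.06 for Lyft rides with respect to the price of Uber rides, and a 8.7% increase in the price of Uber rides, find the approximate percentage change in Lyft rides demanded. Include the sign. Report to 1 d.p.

%ΔQ ≈ ε × %ΔP of Uber rides = 1.06 × (8.7%) = 9.2%.

9.2%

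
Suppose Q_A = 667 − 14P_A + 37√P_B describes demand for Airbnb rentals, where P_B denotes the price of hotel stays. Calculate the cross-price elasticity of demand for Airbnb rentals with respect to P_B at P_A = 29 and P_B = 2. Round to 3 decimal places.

At P_A = 29 and P_B = 2: Q_A = 313.326.
∂Q_A/∂P_B = 37/(2√P_B) = 37/(2√2) = 13.0815.
ε = (∂Q_A/∂P_B)(P_B/Q_A) = 13.0815 × (2/313.326) ≈ 0.084.
ε > 0: substitutes.

0.084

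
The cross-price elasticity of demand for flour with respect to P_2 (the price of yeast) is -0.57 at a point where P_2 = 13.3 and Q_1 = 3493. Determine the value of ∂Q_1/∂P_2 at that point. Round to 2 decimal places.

ε = (∂Q_1/∂P_2)·(P_2/Q_1) ⇒ ∂Q_1/∂P_2 = ε·Q_1/P_2 = -0.57 × 3493/13.3 ≈ -149.70.

-149.70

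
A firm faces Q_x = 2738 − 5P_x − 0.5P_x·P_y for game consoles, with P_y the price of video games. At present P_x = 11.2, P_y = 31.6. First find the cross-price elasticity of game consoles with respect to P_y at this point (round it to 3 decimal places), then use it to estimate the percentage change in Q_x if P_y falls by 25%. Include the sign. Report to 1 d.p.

1.8%

At P_x = 11.2, P_y = 31.6: Q_x = 2505.04.
∂Q_x/∂P_y = -0.5P_x = -5.6000.
ε = (∂Q_x/∂P_y)(P_y/Q_x) = -5.6000 × 31.6/2505.04 ≈ -0.071.
%ΔQ_x ≈ ε × %ΔP_y = -0.071 × (-25%) = 1.8%.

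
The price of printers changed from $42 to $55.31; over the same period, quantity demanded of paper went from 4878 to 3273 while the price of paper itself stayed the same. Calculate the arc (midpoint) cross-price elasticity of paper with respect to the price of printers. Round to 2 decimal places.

-1.44

ΔQ_A = 3273 − 4878 = -1605; ΔP_B = 55.31 − 42 = 13.31.
Midpoints: Q̄_A = 4075.5, P̄_B = 48.66.
ε = (ΔQ_A/Q̄_A)/(ΔP_B/P̄_B) = (-1605/4075.5)/(13.31/48.66) ≈ -1.44.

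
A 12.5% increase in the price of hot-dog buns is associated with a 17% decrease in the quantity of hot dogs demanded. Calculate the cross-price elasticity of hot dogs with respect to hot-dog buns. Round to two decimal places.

ε = (%ΔQ of hot dogs) / (%ΔP of hot-dog buns) = (-17%) / (12.5%) ≈ -1.36.

-1.36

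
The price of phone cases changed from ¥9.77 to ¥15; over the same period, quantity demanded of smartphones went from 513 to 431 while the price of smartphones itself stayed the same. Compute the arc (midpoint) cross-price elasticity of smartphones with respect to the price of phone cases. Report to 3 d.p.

-0.411

ΔQ_A = 431 − 513 = -82; ΔP_B = 15 − 9.77 = 5.23.
Midpoints: Q̄_A = 472.0, P̄_B = 12.38.
ε = (ΔQ_A/Q̄_A)/(ΔP_B/P̄_B) = (-82/472.0)/(5.23/12.38) ≈ -0.411.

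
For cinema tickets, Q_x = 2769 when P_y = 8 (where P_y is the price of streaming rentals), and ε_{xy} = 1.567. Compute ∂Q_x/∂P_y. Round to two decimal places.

ε = (∂Q_x/∂P_y)·(P_y/Q_x) ⇒ ∂Q_x/∂P_y = ε·Q_x/P_y = 1.567 × 2769/8 ≈ 542.38.

542.38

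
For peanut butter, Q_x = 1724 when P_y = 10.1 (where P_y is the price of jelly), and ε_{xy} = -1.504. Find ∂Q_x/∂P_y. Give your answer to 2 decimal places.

ε = (∂Q_x/∂P_y)·(P_y/Q_x) ⇒ ∂Q_x/∂P_y = ε·Q_x/P_y = -1.504 × 1724/10.1 ≈ -256.72.

-256.72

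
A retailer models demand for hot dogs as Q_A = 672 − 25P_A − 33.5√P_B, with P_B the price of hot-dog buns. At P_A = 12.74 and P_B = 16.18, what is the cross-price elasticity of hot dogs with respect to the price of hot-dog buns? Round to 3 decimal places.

-0.308

At P_A = 12.74 and P_B = 16.18: Q_A = 218.748.
∂Q_A/∂P_B = -33.5/(2√P_B) = -33.5/(2√16.18) = -4.1641.
ε = (∂Q_A/∂P_B)(P_B/Q_A) = -4.1641 × (16.18/218.748) ≈ -0.308.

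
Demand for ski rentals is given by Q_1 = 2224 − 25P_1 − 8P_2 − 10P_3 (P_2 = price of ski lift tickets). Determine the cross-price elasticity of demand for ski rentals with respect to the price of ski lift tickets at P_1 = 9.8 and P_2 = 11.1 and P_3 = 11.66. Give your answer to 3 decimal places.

At P_1 = 9.8 and P_2 = 11.1 and P_3 = 11.66: Q_1 = 1773.6.
∂Q_1/∂P_2 = -8.
ε = (∂Q_1/∂P_2)(P_2/Q_1) = -8 × (11.1/1773.6) ≈ -0.050.

-0.050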